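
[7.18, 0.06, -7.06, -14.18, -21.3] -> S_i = 7.18 + -7.12*i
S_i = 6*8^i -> [6, 48, 384, 3072, 24576]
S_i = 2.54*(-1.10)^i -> [2.54, -2.79, 3.07, -3.38, 3.72]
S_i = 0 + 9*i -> [0, 9, 18, 27, 36]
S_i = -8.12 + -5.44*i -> [-8.12, -13.56, -19.0, -24.44, -29.88]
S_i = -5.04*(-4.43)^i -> [-5.04, 22.33, -98.91, 438.17, -1941.09]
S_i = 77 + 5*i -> [77, 82, 87, 92, 97]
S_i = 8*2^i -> [8, 16, 32, 64, 128]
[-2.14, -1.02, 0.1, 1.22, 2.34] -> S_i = -2.14 + 1.12*i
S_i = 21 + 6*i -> [21, 27, 33, 39, 45]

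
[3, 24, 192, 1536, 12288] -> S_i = 3*8^i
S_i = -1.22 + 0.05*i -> [-1.22, -1.17, -1.12, -1.07, -1.02]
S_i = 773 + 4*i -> [773, 777, 781, 785, 789]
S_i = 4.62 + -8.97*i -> [4.62, -4.35, -13.32, -22.29, -31.26]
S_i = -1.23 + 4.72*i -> [-1.23, 3.49, 8.21, 12.93, 17.65]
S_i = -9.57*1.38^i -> [-9.57, -13.21, -18.23, -25.15, -34.71]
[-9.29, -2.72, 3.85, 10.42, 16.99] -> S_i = -9.29 + 6.57*i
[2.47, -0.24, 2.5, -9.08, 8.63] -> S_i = Random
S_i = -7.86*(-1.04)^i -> [-7.86, 8.17, -8.5, 8.84, -9.2]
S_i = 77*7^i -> [77, 539, 3773, 26411, 184877]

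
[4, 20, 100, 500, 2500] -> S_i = 4*5^i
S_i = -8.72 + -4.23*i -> [-8.72, -12.95, -17.18, -21.41, -25.64]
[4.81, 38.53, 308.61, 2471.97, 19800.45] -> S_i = 4.81*8.01^i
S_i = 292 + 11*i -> [292, 303, 314, 325, 336]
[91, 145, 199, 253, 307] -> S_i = 91 + 54*i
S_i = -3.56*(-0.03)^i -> [-3.56, 0.11, -0.0, 0.0, -0.0]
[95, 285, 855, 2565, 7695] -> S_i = 95*3^i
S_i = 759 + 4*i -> [759, 763, 767, 771, 775]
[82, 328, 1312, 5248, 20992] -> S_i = 82*4^i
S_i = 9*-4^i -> [9, -36, 144, -576, 2304]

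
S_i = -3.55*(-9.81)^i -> [-3.55, 34.83, -341.64, 3351.47, -32877.92]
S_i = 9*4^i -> [9, 36, 144, 576, 2304]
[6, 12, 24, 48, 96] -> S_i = 6*2^i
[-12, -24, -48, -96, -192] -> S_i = -12*2^i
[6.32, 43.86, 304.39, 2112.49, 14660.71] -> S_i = 6.32*6.94^i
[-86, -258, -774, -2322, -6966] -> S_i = -86*3^i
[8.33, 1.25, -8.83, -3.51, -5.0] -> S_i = Random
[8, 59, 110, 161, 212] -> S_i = 8 + 51*i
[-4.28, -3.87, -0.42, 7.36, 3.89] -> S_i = Random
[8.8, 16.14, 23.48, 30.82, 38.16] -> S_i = 8.80 + 7.34*i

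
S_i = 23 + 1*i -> [23, 24, 25, 26, 27]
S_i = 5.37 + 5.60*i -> [5.37, 10.97, 16.57, 22.17, 27.77]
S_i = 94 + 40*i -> [94, 134, 174, 214, 254]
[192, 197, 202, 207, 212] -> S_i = 192 + 5*i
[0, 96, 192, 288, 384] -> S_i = 0 + 96*i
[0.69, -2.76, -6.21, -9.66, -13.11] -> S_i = 0.69 + -3.45*i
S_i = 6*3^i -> [6, 18, 54, 162, 486]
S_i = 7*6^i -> [7, 42, 252, 1512, 9072]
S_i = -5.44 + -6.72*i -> [-5.44, -12.16, -18.88, -25.6, -32.32]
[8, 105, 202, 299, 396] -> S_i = 8 + 97*i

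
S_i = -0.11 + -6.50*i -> [-0.11, -6.61, -13.11, -19.61, -26.11]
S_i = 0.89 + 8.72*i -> [0.89, 9.61, 18.33, 27.05, 35.77]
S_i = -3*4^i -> [-3, -12, -48, -192, -768]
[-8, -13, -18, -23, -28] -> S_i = -8 + -5*i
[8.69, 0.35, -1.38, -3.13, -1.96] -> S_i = Random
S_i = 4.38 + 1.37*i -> [4.38, 5.75, 7.12, 8.49, 9.86]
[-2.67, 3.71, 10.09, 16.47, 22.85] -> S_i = -2.67 + 6.38*i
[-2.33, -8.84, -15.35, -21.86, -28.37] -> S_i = -2.33 + -6.51*i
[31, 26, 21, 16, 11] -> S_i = 31 + -5*i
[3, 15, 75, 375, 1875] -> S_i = 3*5^i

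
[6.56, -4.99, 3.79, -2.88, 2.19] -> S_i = 6.56*(-0.76)^i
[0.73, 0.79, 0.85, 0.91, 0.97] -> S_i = 0.73 + 0.06*i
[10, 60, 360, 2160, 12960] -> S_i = 10*6^i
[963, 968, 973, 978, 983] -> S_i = 963 + 5*i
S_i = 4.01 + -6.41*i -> [4.01, -2.4, -8.81, -15.22, -21.63]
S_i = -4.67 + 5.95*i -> [-4.67, 1.28, 7.23, 13.18, 19.13]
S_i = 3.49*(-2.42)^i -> [3.49, -8.45, 20.44, -49.46, 119.7]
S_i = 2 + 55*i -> [2, 57, 112, 167, 222]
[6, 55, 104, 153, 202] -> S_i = 6 + 49*i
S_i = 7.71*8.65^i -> [7.71, 66.69, 576.88, 4990.02, 43163.71]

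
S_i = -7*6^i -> [-7, -42, -252, -1512, -9072]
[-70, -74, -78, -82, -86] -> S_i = -70 + -4*i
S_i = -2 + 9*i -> [-2, 7, 16, 25, 34]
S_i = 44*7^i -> [44, 308, 2156, 15092, 105644]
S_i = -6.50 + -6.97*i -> [-6.5, -13.47, -20.44, -27.41, -34.38]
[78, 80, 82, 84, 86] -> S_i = 78 + 2*i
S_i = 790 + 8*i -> [790, 798, 806, 814, 822]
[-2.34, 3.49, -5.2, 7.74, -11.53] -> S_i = -2.34*(-1.49)^i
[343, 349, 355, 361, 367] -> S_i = 343 + 6*i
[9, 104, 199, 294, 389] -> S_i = 9 + 95*i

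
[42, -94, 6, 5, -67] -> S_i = Random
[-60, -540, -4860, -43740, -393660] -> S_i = -60*9^i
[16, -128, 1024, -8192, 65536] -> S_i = 16*-8^i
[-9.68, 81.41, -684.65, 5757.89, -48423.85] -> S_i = -9.68*(-8.41)^i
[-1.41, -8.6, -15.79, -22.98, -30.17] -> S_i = -1.41 + -7.19*i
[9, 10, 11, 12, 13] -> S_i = 9 + 1*i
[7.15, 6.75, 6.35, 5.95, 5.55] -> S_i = 7.15 + -0.40*i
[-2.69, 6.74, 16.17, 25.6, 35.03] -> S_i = -2.69 + 9.43*i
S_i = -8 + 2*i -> [-8, -6, -4, -2, 0]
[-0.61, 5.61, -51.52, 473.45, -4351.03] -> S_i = -0.61*(-9.19)^i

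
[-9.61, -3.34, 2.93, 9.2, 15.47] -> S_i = -9.61 + 6.27*i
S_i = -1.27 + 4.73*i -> [-1.27, 3.46, 8.19, 12.92, 17.65]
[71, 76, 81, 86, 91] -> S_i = 71 + 5*i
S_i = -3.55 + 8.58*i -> [-3.55, 5.03, 13.61, 22.19, 30.77]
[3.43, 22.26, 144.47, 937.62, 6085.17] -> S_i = 3.43*6.49^i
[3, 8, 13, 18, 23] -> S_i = 3 + 5*i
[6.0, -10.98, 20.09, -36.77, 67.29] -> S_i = 6.00*(-1.83)^i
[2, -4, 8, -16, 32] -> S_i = 2*-2^i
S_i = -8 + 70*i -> [-8, 62, 132, 202, 272]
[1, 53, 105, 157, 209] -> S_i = 1 + 52*i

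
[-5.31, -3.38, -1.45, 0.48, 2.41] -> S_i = -5.31 + 1.93*i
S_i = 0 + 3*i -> [0, 3, 6, 9, 12]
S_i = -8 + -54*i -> [-8, -62, -116, -170, -224]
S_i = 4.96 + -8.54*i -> [4.96, -3.58, -12.12, -20.66, -29.2]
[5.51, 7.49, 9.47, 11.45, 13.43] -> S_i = 5.51 + 1.98*i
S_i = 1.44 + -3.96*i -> [1.44, -2.52, -6.48, -10.44, -14.4]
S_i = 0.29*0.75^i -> [0.29, 0.22, 0.16, 0.12, 0.09]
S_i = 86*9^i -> [86, 774, 6966, 62694, 564246]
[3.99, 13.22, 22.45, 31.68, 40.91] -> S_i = 3.99 + 9.23*i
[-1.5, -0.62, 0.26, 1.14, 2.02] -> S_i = -1.50 + 0.88*i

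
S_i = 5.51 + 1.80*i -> [5.51, 7.31, 9.11, 10.91, 12.71]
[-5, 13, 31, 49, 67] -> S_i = -5 + 18*i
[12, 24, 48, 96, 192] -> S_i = 12*2^i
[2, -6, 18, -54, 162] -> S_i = 2*-3^i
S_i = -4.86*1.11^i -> [-4.86, -5.39, -5.99, -6.65, -7.38]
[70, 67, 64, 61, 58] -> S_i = 70 + -3*i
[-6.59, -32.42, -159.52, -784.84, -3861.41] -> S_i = -6.59*4.92^i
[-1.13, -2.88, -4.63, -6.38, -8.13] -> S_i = -1.13 + -1.75*i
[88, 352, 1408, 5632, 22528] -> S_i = 88*4^i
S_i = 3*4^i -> [3, 12, 48, 192, 768]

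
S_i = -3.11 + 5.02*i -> [-3.11, 1.91, 6.93, 11.95, 16.97]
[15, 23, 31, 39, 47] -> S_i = 15 + 8*i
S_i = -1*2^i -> [-1, -2, -4, -8, -16]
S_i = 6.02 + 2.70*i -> [6.02, 8.72, 11.42, 14.12, 16.82]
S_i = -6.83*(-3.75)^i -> [-6.83, 25.61, -96.05, 360.18, -1350.66]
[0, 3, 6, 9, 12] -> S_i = 0 + 3*i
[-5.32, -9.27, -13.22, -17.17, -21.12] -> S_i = -5.32 + -3.95*i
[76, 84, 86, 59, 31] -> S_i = Random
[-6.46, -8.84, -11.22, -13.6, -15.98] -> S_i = -6.46 + -2.38*i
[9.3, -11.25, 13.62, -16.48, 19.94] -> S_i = 9.30*(-1.21)^i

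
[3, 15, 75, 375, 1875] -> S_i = 3*5^i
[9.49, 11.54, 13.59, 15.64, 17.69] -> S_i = 9.49 + 2.05*i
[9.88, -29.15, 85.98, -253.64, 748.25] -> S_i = 9.88*(-2.95)^i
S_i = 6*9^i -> [6, 54, 486, 4374, 39366]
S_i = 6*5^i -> [6, 30, 150, 750, 3750]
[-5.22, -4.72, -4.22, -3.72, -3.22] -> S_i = -5.22 + 0.50*i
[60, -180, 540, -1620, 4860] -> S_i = 60*-3^i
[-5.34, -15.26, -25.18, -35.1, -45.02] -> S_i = -5.34 + -9.92*i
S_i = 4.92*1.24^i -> [4.92, 6.1, 7.56, 9.38, 11.63]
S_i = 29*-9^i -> [29, -261, 2349, -21141, 190269]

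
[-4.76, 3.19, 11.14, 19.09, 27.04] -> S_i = -4.76 + 7.95*i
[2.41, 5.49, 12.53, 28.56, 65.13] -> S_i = 2.41*2.28^i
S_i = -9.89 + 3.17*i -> [-9.89, -6.72, -3.55, -0.38, 2.79]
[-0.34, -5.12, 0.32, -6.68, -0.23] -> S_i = Random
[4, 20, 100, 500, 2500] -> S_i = 4*5^i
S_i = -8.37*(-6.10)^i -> [-8.37, 51.06, -311.45, 1899.83, -11588.97]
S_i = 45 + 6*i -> [45, 51, 57, 63, 69]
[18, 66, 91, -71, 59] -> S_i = Random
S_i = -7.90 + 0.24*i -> [-7.9, -7.66, -7.42, -7.18, -6.94]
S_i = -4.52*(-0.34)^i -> [-4.52, 1.54, -0.52, 0.18, -0.06]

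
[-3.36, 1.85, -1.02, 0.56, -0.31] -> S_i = -3.36*(-0.55)^i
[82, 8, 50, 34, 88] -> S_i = Random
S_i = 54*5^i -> [54, 270, 1350, 6750, 33750]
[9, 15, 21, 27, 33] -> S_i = 9 + 6*i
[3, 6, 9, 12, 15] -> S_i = 3 + 3*i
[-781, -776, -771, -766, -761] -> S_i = -781 + 5*i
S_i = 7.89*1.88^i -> [7.89, 14.83, 27.89, 52.43, 98.56]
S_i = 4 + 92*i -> [4, 96, 188, 280, 372]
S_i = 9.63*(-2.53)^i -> [9.63, -24.36, 61.64, -155.95, 394.56]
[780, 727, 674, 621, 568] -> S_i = 780 + -53*i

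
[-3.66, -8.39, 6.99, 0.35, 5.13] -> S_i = Random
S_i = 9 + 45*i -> [9, 54, 99, 144, 189]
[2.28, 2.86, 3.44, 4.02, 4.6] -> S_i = 2.28 + 0.58*i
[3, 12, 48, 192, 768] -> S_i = 3*4^i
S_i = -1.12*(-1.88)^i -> [-1.12, 2.11, -3.96, 7.44, -13.99]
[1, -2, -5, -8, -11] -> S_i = 1 + -3*i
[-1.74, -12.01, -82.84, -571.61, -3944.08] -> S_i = -1.74*6.90^i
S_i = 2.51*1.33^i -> [2.51, 3.34, 4.44, 5.91, 7.85]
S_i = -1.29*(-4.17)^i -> [-1.29, 5.38, -22.43, 93.54, -390.06]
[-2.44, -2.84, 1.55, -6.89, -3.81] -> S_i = Random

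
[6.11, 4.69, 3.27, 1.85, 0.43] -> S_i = 6.11 + -1.42*i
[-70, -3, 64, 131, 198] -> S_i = -70 + 67*i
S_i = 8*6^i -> [8, 48, 288, 1728, 10368]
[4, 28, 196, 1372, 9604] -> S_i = 4*7^i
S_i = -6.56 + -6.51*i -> [-6.56, -13.07, -19.58, -26.09, -32.6]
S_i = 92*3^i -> [92, 276, 828, 2484, 7452]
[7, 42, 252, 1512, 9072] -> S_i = 7*6^i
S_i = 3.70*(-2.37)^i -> [3.7, -8.77, 20.78, -49.25, 116.73]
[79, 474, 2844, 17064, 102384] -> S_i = 79*6^i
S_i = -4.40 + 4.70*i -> [-4.4, 0.3, 5.0, 9.7, 14.4]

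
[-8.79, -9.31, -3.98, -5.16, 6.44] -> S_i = Random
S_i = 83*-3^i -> [83, -249, 747, -2241, 6723]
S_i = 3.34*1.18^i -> [3.34, 3.94, 4.65, 5.49, 6.48]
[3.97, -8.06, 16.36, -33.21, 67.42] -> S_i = 3.97*(-2.03)^i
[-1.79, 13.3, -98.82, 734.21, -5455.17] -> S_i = -1.79*(-7.43)^i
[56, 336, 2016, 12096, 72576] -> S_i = 56*6^i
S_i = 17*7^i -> [17, 119, 833, 5831, 40817]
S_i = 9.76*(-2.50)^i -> [9.76, -24.4, 61.0, -152.5, 381.25]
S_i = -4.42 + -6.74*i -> [-4.42, -11.16, -17.9, -24.64, -31.38]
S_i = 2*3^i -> [2, 6, 18, 54, 162]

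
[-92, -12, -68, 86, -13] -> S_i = Random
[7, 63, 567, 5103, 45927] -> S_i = 7*9^i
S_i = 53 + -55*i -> [53, -2, -57, -112, -167]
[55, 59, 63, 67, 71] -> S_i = 55 + 4*i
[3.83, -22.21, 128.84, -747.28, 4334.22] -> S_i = 3.83*(-5.80)^i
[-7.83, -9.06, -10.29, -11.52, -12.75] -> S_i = -7.83 + -1.23*i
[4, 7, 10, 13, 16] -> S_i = 4 + 3*i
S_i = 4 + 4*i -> [4, 8, 12, 16, 20]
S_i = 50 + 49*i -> [50, 99, 148, 197, 246]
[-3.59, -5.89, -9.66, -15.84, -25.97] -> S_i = -3.59*1.64^i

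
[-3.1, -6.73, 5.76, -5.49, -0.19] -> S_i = Random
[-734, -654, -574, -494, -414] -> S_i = -734 + 80*i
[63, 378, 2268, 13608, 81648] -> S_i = 63*6^i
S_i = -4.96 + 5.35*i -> [-4.96, 0.39, 5.74, 11.09, 16.44]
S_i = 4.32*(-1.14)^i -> [4.32, -4.92, 5.61, -6.4, 7.3]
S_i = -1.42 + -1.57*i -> [-1.42, -2.99, -4.56, -6.13, -7.7]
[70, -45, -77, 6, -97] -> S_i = Random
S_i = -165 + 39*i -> [-165, -126, -87, -48, -9]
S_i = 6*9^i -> [6, 54, 486, 4374, 39366]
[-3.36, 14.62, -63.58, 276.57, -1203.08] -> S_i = -3.36*(-4.35)^i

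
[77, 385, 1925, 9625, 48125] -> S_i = 77*5^i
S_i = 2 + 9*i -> [2, 11, 20, 29, 38]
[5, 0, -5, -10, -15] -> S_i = 5 + -5*i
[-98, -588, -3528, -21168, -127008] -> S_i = -98*6^i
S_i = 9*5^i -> [9, 45, 225, 1125, 5625]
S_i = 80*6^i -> [80, 480, 2880, 17280, 103680]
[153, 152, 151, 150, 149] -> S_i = 153 + -1*i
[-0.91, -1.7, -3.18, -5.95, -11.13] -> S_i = -0.91*1.87^i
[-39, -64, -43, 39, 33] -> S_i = Random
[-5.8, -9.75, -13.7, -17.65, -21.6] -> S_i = -5.80 + -3.95*i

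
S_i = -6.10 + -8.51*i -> [-6.1, -14.61, -23.12, -31.63, -40.14]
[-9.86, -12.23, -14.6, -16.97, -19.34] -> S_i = -9.86 + -2.37*i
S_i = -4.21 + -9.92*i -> [-4.21, -14.13, -24.05, -33.97, -43.89]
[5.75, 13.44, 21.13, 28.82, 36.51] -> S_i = 5.75 + 7.69*i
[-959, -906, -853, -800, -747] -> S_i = -959 + 53*i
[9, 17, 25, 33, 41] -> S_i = 9 + 8*i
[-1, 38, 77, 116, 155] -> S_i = -1 + 39*i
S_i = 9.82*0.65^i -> [9.82, 6.38, 4.15, 2.7, 1.75]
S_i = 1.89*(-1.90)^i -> [1.89, -3.59, 6.82, -12.96, 24.63]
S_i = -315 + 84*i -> [-315, -231, -147, -63, 21]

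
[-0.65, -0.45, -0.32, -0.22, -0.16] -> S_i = -0.65*0.70^i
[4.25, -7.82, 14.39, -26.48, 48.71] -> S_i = 4.25*(-1.84)^i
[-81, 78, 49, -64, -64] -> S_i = Random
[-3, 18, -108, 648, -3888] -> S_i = -3*-6^i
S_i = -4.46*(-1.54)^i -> [-4.46, 6.87, -10.58, 16.29, -25.09]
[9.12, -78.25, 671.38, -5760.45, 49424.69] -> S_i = 9.12*(-8.58)^i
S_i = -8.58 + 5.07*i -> [-8.58, -3.51, 1.56, 6.63, 11.7]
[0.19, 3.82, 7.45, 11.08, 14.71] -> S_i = 0.19 + 3.63*i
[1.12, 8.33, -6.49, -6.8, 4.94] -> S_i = Random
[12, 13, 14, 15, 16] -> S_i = 12 + 1*i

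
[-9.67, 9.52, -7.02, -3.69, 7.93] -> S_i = Random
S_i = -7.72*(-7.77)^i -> [-7.72, 59.98, -466.08, 3621.43, -28138.53]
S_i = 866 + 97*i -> [866, 963, 1060, 1157, 1254]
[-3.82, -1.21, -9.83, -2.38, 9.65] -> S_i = Random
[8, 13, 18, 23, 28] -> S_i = 8 + 5*i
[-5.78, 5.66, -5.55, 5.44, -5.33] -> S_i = -5.78*(-0.98)^i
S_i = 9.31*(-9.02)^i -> [9.31, -83.98, 757.47, -6832.34, 61627.68]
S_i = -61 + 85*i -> [-61, 24, 109, 194, 279]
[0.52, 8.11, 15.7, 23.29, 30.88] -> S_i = 0.52 + 7.59*i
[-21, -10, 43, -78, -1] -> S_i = Random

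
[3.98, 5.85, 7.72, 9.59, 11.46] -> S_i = 3.98 + 1.87*i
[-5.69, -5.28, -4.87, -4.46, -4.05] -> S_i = -5.69 + 0.41*i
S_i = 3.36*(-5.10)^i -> [3.36, -17.14, 87.39, -445.71, 2273.11]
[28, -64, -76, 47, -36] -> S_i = Random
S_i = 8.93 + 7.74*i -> [8.93, 16.67, 24.41, 32.15, 39.89]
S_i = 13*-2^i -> [13, -26, 52, -104, 208]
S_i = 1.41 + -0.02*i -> [1.41, 1.39, 1.37, 1.35, 1.33]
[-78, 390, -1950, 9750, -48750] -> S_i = -78*-5^i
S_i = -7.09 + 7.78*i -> [-7.09, 0.69, 8.47, 16.25, 24.03]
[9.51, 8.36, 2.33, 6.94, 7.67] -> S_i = Random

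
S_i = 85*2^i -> [85, 170, 340, 680, 1360]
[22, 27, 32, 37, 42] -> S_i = 22 + 5*i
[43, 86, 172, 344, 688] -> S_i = 43*2^i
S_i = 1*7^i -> [1, 7, 49, 343, 2401]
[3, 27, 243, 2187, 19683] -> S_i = 3*9^i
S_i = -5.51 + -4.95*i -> [-5.51, -10.46, -15.41, -20.36, -25.31]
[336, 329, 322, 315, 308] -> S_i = 336 + -7*i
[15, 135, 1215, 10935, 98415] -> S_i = 15*9^i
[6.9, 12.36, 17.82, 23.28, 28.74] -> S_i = 6.90 + 5.46*i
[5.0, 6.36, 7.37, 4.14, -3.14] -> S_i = Random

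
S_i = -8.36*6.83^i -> [-8.36, -57.1, -389.98, -2663.6, -18192.36]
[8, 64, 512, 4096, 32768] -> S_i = 8*8^i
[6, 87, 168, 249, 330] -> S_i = 6 + 81*i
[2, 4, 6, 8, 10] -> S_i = 2 + 2*i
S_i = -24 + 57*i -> [-24, 33, 90, 147, 204]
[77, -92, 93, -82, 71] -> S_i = Random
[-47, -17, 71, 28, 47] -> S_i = Random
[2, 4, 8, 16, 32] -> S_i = 2*2^i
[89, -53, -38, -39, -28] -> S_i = Random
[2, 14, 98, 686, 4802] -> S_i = 2*7^i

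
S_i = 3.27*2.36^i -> [3.27, 7.72, 18.21, 42.98, 101.44]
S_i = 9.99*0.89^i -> [9.99, 8.89, 7.91, 7.04, 6.27]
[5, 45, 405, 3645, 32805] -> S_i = 5*9^i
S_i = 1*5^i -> [1, 5, 25, 125, 625]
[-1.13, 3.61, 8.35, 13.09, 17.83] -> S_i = -1.13 + 4.74*i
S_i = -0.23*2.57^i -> [-0.23, -0.59, -1.52, -3.9, -10.03]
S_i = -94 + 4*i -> [-94, -90, -86, -82, -78]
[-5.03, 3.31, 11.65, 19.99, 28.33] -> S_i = -5.03 + 8.34*i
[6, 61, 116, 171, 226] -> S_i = 6 + 55*i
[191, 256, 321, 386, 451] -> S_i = 191 + 65*i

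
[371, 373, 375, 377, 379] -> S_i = 371 + 2*i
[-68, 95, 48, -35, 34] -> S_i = Random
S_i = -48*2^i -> [-48, -96, -192, -384, -768]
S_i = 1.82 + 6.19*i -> [1.82, 8.01, 14.2, 20.39, 26.58]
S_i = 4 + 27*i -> [4, 31, 58, 85, 112]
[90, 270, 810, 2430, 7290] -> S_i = 90*3^i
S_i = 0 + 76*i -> [0, 76, 152, 228, 304]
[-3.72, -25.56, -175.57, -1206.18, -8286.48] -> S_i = -3.72*6.87^i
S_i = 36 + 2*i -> [36, 38, 40, 42, 44]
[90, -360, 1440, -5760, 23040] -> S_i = 90*-4^i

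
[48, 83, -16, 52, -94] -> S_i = Random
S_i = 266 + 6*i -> [266, 272, 278, 284, 290]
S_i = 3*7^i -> [3, 21, 147, 1029, 7203]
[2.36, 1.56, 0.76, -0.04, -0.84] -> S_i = 2.36 + -0.80*i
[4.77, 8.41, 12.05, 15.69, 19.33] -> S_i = 4.77 + 3.64*i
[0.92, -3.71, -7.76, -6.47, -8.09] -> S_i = Random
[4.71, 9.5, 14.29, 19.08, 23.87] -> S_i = 4.71 + 4.79*i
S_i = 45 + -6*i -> [45, 39, 33, 27, 21]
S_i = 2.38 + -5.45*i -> [2.38, -3.07, -8.52, -13.97, -19.42]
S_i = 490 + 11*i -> [490, 501, 512, 523, 534]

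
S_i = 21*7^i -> [21, 147, 1029, 7203, 50421]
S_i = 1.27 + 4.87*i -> [1.27, 6.14, 11.01, 15.88, 20.75]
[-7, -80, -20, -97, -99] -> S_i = Random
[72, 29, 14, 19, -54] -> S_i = Random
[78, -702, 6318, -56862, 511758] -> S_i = 78*-9^i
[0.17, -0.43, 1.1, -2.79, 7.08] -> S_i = 0.17*(-2.54)^i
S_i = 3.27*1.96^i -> [3.27, 6.41, 12.56, 24.62, 48.26]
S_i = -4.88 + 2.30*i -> [-4.88, -2.58, -0.28, 2.02, 4.32]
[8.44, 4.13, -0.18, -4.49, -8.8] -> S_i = 8.44 + -4.31*i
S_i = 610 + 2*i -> [610, 612, 614, 616, 618]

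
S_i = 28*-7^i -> [28, -196, 1372, -9604, 67228]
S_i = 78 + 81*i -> [78, 159, 240, 321, 402]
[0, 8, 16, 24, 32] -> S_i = 0 + 8*i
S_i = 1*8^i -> [1, 8, 64, 512, 4096]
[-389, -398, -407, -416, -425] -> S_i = -389 + -9*i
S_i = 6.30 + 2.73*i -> [6.3, 9.03, 11.76, 14.49, 17.22]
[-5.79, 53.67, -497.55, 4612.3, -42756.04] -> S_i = -5.79*(-9.27)^i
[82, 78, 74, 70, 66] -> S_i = 82 + -4*i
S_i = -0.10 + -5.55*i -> [-0.1, -5.65, -11.2, -16.75, -22.3]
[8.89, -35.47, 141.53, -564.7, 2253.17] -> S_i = 8.89*(-3.99)^i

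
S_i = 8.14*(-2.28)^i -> [8.14, -18.56, 42.31, -96.48, 219.97]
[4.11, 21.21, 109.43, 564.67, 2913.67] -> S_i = 4.11*5.16^i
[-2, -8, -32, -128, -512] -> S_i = -2*4^i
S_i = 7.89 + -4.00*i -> [7.89, 3.89, -0.11, -4.11, -8.11]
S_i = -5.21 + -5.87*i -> [-5.21, -11.08, -16.95, -22.82, -28.69]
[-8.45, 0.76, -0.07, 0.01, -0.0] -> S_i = -8.45*(-0.09)^i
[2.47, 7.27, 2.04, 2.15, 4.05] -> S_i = Random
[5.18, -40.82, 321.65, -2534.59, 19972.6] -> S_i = 5.18*(-7.88)^i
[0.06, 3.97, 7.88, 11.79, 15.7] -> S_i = 0.06 + 3.91*i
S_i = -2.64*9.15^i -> [-2.64, -24.16, -221.03, -2022.4, -18504.97]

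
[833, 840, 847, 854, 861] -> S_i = 833 + 7*i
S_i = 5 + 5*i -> [5, 10, 15, 20, 25]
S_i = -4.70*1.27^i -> [-4.7, -5.97, -7.58, -9.63, -12.23]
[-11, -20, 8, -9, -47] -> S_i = Random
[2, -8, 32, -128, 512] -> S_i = 2*-4^i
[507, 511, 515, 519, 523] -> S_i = 507 + 4*i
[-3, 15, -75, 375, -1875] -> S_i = -3*-5^i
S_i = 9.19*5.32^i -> [9.19, 48.89, 260.1, 1383.73, 7361.43]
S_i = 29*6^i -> [29, 174, 1044, 6264, 37584]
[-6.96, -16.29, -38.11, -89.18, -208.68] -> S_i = -6.96*2.34^i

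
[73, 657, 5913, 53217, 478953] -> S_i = 73*9^i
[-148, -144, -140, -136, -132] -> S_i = -148 + 4*i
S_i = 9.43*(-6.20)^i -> [9.43, -58.47, 362.49, -2247.43, 13934.08]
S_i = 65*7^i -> [65, 455, 3185, 22295, 156065]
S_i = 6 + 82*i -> [6, 88, 170, 252, 334]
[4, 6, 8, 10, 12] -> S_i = 4 + 2*i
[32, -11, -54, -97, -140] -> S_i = 32 + -43*i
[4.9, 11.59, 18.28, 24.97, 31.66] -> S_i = 4.90 + 6.69*i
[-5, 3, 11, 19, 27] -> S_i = -5 + 8*i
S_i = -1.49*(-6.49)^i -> [-1.49, 9.67, -62.76, 407.31, -2643.41]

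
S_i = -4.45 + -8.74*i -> [-4.45, -13.19, -21.93, -30.67, -39.41]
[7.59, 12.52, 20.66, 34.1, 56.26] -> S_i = 7.59*1.65^i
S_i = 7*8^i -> [7, 56, 448, 3584, 28672]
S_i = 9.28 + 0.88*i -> [9.28, 10.16, 11.04, 11.92, 12.8]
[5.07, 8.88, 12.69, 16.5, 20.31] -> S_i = 5.07 + 3.81*i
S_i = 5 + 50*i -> [5, 55, 105, 155, 205]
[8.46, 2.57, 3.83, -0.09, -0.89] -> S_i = Random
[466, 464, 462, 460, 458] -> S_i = 466 + -2*i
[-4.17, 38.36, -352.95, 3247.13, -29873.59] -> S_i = -4.17*(-9.20)^i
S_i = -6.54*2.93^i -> [-6.54, -19.16, -56.15, -164.51, -482.0]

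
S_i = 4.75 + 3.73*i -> [4.75, 8.48, 12.21, 15.94, 19.67]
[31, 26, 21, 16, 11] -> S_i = 31 + -5*i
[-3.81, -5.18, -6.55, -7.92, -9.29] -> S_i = -3.81 + -1.37*i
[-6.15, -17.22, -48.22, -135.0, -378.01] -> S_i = -6.15*2.80^i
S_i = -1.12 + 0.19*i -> [-1.12, -0.93, -0.74, -0.55, -0.36]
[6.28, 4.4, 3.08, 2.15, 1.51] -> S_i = 6.28*0.70^i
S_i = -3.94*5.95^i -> [-3.94, -23.44, -139.49, -829.94, -4938.15]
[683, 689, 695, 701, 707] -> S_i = 683 + 6*i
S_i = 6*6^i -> [6, 36, 216, 1296, 7776]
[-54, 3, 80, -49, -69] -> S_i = Random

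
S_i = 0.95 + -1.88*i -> [0.95, -0.93, -2.81, -4.69, -6.57]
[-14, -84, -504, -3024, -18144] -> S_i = -14*6^i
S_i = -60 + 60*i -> [-60, 0, 60, 120, 180]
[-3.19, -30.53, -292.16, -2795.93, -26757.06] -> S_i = -3.19*9.57^i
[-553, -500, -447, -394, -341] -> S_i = -553 + 53*i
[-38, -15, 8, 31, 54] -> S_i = -38 + 23*i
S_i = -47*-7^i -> [-47, 329, -2303, 16121, -112847]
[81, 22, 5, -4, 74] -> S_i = Random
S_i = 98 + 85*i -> [98, 183, 268, 353, 438]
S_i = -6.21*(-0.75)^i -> [-6.21, 4.66, -3.49, 2.62, -1.96]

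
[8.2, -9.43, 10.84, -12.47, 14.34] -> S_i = 8.20*(-1.15)^i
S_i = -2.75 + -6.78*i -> [-2.75, -9.53, -16.31, -23.09, -29.87]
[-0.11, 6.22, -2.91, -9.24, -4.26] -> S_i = Random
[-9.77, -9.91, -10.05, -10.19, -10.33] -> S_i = -9.77 + -0.14*i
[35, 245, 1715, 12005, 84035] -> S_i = 35*7^i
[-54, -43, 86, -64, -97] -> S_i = Random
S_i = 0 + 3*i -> [0, 3, 6, 9, 12]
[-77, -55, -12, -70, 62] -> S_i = Random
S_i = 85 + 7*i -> [85, 92, 99, 106, 113]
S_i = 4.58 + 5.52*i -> [4.58, 10.1, 15.62, 21.14, 26.66]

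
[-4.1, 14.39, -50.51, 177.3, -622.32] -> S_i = -4.10*(-3.51)^i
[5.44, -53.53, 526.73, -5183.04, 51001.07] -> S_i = 5.44*(-9.84)^i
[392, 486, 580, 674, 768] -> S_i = 392 + 94*i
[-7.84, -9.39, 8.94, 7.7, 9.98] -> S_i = Random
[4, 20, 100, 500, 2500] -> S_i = 4*5^i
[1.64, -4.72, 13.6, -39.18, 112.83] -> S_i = 1.64*(-2.88)^i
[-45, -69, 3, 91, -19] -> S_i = Random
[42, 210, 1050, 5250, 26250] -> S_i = 42*5^i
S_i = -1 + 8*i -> [-1, 7, 15, 23, 31]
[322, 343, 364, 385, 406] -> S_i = 322 + 21*i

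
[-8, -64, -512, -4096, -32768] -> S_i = -8*8^i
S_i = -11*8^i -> [-11, -88, -704, -5632, -45056]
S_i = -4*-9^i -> [-4, 36, -324, 2916, -26244]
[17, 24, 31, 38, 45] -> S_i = 17 + 7*i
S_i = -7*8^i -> [-7, -56, -448, -3584, -28672]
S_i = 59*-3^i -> [59, -177, 531, -1593, 4779]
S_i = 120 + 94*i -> [120, 214, 308, 402, 496]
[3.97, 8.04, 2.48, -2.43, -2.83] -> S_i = Random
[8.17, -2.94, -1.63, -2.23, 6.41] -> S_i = Random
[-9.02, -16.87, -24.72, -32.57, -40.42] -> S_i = -9.02 + -7.85*i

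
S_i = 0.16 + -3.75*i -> [0.16, -3.59, -7.34, -11.09, -14.84]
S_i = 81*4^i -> [81, 324, 1296, 5184, 20736]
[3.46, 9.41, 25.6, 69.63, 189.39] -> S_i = 3.46*2.72^i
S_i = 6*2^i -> [6, 12, 24, 48, 96]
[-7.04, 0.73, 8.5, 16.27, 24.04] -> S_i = -7.04 + 7.77*i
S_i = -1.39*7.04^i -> [-1.39, -9.79, -68.89, -484.99, -3414.33]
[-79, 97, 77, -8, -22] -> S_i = Random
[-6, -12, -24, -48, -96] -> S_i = -6*2^i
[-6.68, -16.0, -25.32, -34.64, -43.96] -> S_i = -6.68 + -9.32*i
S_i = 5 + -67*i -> [5, -62, -129, -196, -263]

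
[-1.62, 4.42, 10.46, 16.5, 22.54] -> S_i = -1.62 + 6.04*i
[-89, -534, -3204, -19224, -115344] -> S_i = -89*6^i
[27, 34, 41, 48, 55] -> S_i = 27 + 7*i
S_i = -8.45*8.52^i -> [-8.45, -71.99, -613.39, -5226.07, -44526.14]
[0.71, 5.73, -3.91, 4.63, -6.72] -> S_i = Random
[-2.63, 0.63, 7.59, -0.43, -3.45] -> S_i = Random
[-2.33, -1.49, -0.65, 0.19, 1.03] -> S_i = -2.33 + 0.84*i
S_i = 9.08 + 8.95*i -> [9.08, 18.03, 26.98, 35.93, 44.88]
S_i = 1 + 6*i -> [1, 7, 13, 19, 25]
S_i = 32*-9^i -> [32, -288, 2592, -23328, 209952]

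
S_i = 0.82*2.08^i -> [0.82, 1.71, 3.55, 7.38, 15.35]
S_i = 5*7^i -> [5, 35, 245, 1715, 12005]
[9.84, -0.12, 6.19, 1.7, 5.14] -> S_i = Random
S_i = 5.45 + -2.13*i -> [5.45, 3.32, 1.19, -0.94, -3.07]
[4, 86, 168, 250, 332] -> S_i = 4 + 82*i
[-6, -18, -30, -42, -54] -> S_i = -6 + -12*i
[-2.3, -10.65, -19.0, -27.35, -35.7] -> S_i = -2.30 + -8.35*i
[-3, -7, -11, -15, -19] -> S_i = -3 + -4*i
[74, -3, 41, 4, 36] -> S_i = Random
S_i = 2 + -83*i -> [2, -81, -164, -247, -330]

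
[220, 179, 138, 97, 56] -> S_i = 220 + -41*i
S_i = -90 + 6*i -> [-90, -84, -78, -72, -66]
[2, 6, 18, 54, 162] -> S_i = 2*3^i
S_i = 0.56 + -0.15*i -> [0.56, 0.41, 0.26, 0.11, -0.04]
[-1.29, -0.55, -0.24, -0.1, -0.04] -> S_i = -1.29*0.43^i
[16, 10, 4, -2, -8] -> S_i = 16 + -6*i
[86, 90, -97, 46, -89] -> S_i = Random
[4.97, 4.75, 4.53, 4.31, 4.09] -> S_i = 4.97 + -0.22*i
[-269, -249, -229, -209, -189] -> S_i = -269 + 20*i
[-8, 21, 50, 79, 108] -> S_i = -8 + 29*i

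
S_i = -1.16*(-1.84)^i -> [-1.16, 2.13, -3.93, 7.23, -13.3]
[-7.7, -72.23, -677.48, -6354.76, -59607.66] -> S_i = -7.70*9.38^i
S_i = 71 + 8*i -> [71, 79, 87, 95, 103]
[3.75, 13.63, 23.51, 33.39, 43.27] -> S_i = 3.75 + 9.88*i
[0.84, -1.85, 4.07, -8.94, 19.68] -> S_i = 0.84*(-2.20)^i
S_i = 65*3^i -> [65, 195, 585, 1755, 5265]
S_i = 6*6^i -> [6, 36, 216, 1296, 7776]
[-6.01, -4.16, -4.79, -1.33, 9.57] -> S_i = Random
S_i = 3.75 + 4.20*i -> [3.75, 7.95, 12.15, 16.35, 20.55]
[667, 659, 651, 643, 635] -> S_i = 667 + -8*i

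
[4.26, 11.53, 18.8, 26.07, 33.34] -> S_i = 4.26 + 7.27*i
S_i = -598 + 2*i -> [-598, -596, -594, -592, -590]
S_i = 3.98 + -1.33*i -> [3.98, 2.65, 1.32, -0.01, -1.34]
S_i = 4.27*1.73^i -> [4.27, 7.39, 12.78, 22.11, 38.25]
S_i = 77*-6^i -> [77, -462, 2772, -16632, 99792]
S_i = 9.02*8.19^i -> [9.02, 73.87, 605.03, 4955.17, 40582.81]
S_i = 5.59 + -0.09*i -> [5.59, 5.5, 5.41, 5.32, 5.23]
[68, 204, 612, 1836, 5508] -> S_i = 68*3^i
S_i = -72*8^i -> [-72, -576, -4608, -36864, -294912]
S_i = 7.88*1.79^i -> [7.88, 14.11, 25.25, 45.19, 80.9]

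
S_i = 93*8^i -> [93, 744, 5952, 47616, 380928]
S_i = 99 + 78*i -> [99, 177, 255, 333, 411]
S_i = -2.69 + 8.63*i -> [-2.69, 5.94, 14.57, 23.2, 31.83]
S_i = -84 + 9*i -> [-84, -75, -66, -57, -48]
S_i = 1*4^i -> [1, 4, 16, 64, 256]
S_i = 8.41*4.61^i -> [8.41, 38.77, 178.73, 823.95, 3798.39]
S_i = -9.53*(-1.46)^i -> [-9.53, 13.91, -20.31, 29.66, -43.3]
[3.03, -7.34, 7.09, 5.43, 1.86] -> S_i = Random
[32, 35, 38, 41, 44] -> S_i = 32 + 3*i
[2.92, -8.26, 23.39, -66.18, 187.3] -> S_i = 2.92*(-2.83)^i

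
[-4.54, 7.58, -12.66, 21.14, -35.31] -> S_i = -4.54*(-1.67)^i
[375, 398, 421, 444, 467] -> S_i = 375 + 23*i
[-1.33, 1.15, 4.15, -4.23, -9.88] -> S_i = Random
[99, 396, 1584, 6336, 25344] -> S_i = 99*4^i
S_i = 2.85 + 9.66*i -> [2.85, 12.51, 22.17, 31.83, 41.49]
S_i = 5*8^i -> [5, 40, 320, 2560, 20480]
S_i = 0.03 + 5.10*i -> [0.03, 5.13, 10.23, 15.33, 20.43]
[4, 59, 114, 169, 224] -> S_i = 4 + 55*i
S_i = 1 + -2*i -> [1, -1, -3, -5, -7]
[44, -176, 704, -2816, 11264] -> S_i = 44*-4^i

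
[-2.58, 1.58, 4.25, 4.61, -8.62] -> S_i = Random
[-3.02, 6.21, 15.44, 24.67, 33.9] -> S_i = -3.02 + 9.23*i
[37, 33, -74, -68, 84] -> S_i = Random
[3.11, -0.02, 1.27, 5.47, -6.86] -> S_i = Random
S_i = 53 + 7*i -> [53, 60, 67, 74, 81]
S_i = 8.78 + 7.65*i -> [8.78, 16.43, 24.08, 31.73, 39.38]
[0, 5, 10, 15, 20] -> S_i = 0 + 5*i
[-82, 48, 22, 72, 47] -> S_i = Random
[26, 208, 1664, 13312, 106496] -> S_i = 26*8^i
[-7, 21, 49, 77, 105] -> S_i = -7 + 28*i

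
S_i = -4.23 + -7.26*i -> [-4.23, -11.49, -18.75, -26.01, -33.27]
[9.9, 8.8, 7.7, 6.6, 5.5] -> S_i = 9.90 + -1.10*i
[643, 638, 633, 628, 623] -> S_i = 643 + -5*i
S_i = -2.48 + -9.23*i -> [-2.48, -11.71, -20.94, -30.17, -39.4]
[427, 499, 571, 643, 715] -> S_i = 427 + 72*i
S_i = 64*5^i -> [64, 320, 1600, 8000, 40000]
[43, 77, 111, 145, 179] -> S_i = 43 + 34*i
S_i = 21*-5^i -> [21, -105, 525, -2625, 13125]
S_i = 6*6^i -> [6, 36, 216, 1296, 7776]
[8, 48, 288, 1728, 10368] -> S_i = 8*6^i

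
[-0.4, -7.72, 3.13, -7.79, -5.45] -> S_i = Random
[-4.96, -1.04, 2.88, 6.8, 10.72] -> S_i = -4.96 + 3.92*i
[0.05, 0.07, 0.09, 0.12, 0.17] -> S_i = 0.05*1.35^i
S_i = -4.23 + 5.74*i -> [-4.23, 1.51, 7.25, 12.99, 18.73]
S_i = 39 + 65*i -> [39, 104, 169, 234, 299]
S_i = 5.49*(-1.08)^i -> [5.49, -5.93, 6.4, -6.92, 7.47]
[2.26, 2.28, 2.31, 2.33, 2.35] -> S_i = 2.26*1.01^i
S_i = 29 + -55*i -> [29, -26, -81, -136, -191]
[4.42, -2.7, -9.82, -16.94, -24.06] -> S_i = 4.42 + -7.12*i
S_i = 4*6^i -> [4, 24, 144, 864, 5184]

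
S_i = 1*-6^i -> [1, -6, 36, -216, 1296]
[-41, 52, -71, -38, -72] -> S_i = Random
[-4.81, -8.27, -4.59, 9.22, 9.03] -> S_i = Random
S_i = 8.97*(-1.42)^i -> [8.97, -12.74, 18.09, -25.68, 36.47]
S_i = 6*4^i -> [6, 24, 96, 384, 1536]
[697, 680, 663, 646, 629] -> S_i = 697 + -17*i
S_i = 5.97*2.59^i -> [5.97, 15.46, 40.05, 103.72, 268.64]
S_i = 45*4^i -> [45, 180, 720, 2880, 11520]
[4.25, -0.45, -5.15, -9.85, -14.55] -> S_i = 4.25 + -4.70*i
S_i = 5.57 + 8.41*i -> [5.57, 13.98, 22.39, 30.8, 39.21]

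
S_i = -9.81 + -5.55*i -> [-9.81, -15.36, -20.91, -26.46, -32.01]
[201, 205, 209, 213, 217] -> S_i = 201 + 4*i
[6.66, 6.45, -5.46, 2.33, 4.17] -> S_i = Random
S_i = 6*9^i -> [6, 54, 486, 4374, 39366]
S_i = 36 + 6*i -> [36, 42, 48, 54, 60]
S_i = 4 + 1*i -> [4, 5, 6, 7, 8]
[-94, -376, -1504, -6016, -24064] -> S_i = -94*4^i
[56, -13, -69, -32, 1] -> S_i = Random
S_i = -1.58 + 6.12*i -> [-1.58, 4.54, 10.66, 16.78, 22.9]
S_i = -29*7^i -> [-29, -203, -1421, -9947, -69629]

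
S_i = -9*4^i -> [-9, -36, -144, -576, -2304]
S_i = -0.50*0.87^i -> [-0.5, -0.44, -0.38, -0.33, -0.29]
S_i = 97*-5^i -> [97, -485, 2425, -12125, 60625]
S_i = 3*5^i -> [3, 15, 75, 375, 1875]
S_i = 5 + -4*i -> [5, 1, -3, -7, -11]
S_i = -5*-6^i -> [-5, 30, -180, 1080, -6480]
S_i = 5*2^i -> [5, 10, 20, 40, 80]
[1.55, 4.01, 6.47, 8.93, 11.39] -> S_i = 1.55 + 2.46*i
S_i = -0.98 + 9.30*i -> [-0.98, 8.32, 17.62, 26.92, 36.22]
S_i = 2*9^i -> [2, 18, 162, 1458, 13122]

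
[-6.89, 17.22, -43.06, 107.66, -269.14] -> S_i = -6.89*(-2.50)^i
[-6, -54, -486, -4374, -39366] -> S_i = -6*9^i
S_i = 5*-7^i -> [5, -35, 245, -1715, 12005]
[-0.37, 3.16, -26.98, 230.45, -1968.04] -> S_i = -0.37*(-8.54)^i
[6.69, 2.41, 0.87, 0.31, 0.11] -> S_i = 6.69*0.36^i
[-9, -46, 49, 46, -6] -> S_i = Random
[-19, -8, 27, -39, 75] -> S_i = Random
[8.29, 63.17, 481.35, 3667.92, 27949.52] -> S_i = 8.29*7.62^i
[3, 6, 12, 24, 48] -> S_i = 3*2^i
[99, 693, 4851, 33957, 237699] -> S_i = 99*7^i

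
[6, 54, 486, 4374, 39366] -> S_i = 6*9^i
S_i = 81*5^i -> [81, 405, 2025, 10125, 50625]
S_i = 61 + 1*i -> [61, 62, 63, 64, 65]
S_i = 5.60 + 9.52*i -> [5.6, 15.12, 24.64, 34.16, 43.68]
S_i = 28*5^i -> [28, 140, 700, 3500, 17500]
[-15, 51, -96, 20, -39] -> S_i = Random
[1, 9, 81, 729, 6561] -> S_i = 1*9^i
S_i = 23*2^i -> [23, 46, 92, 184, 368]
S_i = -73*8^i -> [-73, -584, -4672, -37376, -299008]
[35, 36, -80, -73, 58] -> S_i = Random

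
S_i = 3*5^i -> [3, 15, 75, 375, 1875]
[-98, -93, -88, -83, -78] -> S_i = -98 + 5*i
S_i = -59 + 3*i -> [-59, -56, -53, -50, -47]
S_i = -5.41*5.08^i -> [-5.41, -27.48, -139.61, -709.23, -3602.9]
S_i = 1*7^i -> [1, 7, 49, 343, 2401]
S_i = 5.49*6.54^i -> [5.49, 35.9, 234.82, 1535.7, 10043.46]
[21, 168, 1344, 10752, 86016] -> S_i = 21*8^i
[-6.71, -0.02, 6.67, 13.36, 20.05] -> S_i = -6.71 + 6.69*i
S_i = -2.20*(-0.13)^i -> [-2.2, 0.29, -0.04, 0.0, -0.0]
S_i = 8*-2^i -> [8, -16, 32, -64, 128]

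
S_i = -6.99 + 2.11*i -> [-6.99, -4.88, -2.77, -0.66, 1.45]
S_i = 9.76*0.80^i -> [9.76, 7.81, 6.25, 5.0, 4.0]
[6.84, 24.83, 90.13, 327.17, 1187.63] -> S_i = 6.84*3.63^i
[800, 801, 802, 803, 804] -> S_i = 800 + 1*i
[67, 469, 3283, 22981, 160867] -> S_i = 67*7^i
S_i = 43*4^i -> [43, 172, 688, 2752, 11008]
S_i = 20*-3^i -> [20, -60, 180, -540, 1620]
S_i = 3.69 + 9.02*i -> [3.69, 12.71, 21.73, 30.75, 39.77]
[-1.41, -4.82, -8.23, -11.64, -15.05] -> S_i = -1.41 + -3.41*i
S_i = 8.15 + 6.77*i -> [8.15, 14.92, 21.69, 28.46, 35.23]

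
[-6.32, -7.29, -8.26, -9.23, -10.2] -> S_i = -6.32 + -0.97*i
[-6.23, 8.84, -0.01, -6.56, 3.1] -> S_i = Random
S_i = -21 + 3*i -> [-21, -18, -15, -12, -9]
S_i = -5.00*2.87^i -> [-5.0, -14.35, -41.18, -118.2, -339.23]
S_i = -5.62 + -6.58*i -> [-5.62, -12.2, -18.78, -25.36, -31.94]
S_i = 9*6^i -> [9, 54, 324, 1944, 11664]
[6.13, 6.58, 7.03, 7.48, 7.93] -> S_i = 6.13 + 0.45*i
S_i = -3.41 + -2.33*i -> [-3.41, -5.74, -8.07, -10.4, -12.73]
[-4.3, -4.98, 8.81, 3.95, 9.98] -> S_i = Random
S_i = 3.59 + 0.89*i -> [3.59, 4.48, 5.37, 6.26, 7.15]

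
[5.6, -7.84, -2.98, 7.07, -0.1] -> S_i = Random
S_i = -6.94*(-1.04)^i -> [-6.94, 7.22, -7.51, 7.81, -8.12]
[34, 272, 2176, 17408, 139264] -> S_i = 34*8^i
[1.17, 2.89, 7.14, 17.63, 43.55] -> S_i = 1.17*2.47^i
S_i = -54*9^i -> [-54, -486, -4374, -39366, -354294]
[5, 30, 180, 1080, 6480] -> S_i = 5*6^i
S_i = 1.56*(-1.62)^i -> [1.56, -2.53, 4.09, -6.63, 10.74]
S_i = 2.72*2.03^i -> [2.72, 5.52, 11.21, 22.75, 46.19]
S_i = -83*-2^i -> [-83, 166, -332, 664, -1328]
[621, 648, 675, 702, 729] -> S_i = 621 + 27*i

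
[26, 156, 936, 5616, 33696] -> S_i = 26*6^i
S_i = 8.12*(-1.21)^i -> [8.12, -9.83, 11.89, -14.39, 17.41]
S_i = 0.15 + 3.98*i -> [0.15, 4.13, 8.11, 12.09, 16.07]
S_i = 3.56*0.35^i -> [3.56, 1.25, 0.44, 0.15, 0.05]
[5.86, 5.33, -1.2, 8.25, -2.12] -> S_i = Random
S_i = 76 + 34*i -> [76, 110, 144, 178, 212]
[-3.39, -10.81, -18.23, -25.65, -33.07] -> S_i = -3.39 + -7.42*i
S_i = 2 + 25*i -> [2, 27, 52, 77, 102]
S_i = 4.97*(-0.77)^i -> [4.97, -3.83, 2.95, -2.27, 1.75]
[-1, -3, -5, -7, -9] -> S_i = -1 + -2*i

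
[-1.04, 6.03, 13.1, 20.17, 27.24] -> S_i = -1.04 + 7.07*i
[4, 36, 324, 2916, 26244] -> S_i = 4*9^i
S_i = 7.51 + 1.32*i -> [7.51, 8.83, 10.15, 11.47, 12.79]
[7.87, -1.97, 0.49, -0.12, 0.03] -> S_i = 7.87*(-0.25)^i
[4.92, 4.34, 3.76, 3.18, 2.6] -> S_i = 4.92 + -0.58*i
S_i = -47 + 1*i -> [-47, -46, -45, -44, -43]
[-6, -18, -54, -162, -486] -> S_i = -6*3^i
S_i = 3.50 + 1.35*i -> [3.5, 4.85, 6.2, 7.55, 8.9]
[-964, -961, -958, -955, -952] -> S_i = -964 + 3*i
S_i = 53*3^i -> [53, 159, 477, 1431, 4293]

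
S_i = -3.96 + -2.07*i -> [-3.96, -6.03, -8.1, -10.17, -12.24]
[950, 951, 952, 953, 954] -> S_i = 950 + 1*i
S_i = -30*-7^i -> [-30, 210, -1470, 10290, -72030]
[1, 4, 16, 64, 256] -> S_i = 1*4^i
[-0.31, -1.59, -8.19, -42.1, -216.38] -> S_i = -0.31*5.14^i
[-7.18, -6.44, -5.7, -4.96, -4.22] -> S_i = -7.18 + 0.74*i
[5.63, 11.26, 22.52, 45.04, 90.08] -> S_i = 5.63*2.00^i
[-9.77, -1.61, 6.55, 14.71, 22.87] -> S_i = -9.77 + 8.16*i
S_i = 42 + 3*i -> [42, 45, 48, 51, 54]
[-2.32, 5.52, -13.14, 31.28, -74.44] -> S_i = -2.32*(-2.38)^i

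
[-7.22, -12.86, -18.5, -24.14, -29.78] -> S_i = -7.22 + -5.64*i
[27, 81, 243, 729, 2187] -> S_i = 27*3^i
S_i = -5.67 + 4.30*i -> [-5.67, -1.37, 2.93, 7.23, 11.53]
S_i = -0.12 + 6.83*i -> [-0.12, 6.71, 13.54, 20.37, 27.2]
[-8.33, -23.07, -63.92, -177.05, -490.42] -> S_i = -8.33*2.77^i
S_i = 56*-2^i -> [56, -112, 224, -448, 896]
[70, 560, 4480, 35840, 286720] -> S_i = 70*8^i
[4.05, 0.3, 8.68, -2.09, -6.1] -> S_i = Random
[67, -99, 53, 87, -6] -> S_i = Random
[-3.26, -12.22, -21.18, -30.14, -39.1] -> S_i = -3.26 + -8.96*i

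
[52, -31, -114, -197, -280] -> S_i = 52 + -83*i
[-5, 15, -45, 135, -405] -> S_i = -5*-3^i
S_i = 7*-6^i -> [7, -42, 252, -1512, 9072]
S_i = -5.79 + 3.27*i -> [-5.79, -2.52, 0.75, 4.02, 7.29]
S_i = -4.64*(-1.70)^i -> [-4.64, 7.89, -13.41, 22.8, -38.75]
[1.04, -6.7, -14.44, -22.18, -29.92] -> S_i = 1.04 + -7.74*i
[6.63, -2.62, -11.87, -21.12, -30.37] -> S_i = 6.63 + -9.25*i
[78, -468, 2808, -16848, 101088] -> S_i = 78*-6^i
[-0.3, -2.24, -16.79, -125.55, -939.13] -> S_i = -0.30*7.48^i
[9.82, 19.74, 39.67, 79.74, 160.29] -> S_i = 9.82*2.01^i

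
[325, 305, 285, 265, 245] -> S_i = 325 + -20*i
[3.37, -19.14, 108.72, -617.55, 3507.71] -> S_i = 3.37*(-5.68)^i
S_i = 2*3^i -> [2, 6, 18, 54, 162]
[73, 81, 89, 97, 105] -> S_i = 73 + 8*i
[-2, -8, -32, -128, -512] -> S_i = -2*4^i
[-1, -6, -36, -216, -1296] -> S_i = -1*6^i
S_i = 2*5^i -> [2, 10, 50, 250, 1250]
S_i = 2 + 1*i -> [2, 3, 4, 5, 6]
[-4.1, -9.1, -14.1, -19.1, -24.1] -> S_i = -4.10 + -5.00*i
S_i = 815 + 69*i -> [815, 884, 953, 1022, 1091]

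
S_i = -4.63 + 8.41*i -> [-4.63, 3.78, 12.19, 20.6, 29.01]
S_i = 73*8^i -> [73, 584, 4672, 37376, 299008]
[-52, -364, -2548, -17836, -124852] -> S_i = -52*7^i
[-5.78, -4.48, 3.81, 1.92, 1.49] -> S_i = Random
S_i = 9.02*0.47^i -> [9.02, 4.24, 1.99, 0.94, 0.44]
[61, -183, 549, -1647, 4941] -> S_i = 61*-3^i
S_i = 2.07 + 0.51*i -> [2.07, 2.58, 3.09, 3.6, 4.11]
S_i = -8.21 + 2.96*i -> [-8.21, -5.25, -2.29, 0.67, 3.63]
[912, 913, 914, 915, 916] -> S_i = 912 + 1*i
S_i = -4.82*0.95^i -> [-4.82, -4.58, -4.35, -4.13, -3.93]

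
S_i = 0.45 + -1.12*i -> [0.45, -0.67, -1.79, -2.91, -4.03]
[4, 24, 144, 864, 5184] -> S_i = 4*6^i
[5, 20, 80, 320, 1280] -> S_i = 5*4^i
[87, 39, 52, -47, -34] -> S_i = Random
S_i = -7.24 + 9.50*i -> [-7.24, 2.26, 11.76, 21.26, 30.76]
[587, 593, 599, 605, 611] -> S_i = 587 + 6*i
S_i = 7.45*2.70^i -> [7.45, 20.12, 54.31, 146.64, 395.92]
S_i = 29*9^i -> [29, 261, 2349, 21141, 190269]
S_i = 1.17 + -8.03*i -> [1.17, -6.86, -14.89, -22.92, -30.95]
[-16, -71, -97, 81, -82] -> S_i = Random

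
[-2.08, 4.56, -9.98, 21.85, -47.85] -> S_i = -2.08*(-2.19)^i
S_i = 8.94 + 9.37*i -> [8.94, 18.31, 27.68, 37.05, 46.42]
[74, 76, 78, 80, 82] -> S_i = 74 + 2*i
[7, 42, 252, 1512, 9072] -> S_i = 7*6^i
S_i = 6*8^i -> [6, 48, 384, 3072, 24576]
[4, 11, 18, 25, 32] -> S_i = 4 + 7*i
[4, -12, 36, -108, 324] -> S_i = 4*-3^i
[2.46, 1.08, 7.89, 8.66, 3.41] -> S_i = Random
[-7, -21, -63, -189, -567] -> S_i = -7*3^i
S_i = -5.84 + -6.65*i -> [-5.84, -12.49, -19.14, -25.79, -32.44]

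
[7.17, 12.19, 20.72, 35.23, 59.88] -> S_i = 7.17*1.70^i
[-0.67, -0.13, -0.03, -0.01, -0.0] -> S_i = -0.67*0.20^i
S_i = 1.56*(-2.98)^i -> [1.56, -4.65, 13.85, -41.28, 123.02]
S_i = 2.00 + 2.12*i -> [2.0, 4.12, 6.24, 8.36, 10.48]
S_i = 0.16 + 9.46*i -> [0.16, 9.62, 19.08, 28.54, 38.0]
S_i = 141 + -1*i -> [141, 140, 139, 138, 137]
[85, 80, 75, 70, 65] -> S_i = 85 + -5*i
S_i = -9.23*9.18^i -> [-9.23, -84.73, -777.83, -7140.52, -65549.96]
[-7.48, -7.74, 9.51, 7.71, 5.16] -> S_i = Random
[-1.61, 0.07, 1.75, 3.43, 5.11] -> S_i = -1.61 + 1.68*i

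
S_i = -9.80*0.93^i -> [-9.8, -9.11, -8.48, -7.88, -7.33]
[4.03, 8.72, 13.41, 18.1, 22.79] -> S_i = 4.03 + 4.69*i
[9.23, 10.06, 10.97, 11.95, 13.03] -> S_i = 9.23*1.09^i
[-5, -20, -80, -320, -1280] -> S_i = -5*4^i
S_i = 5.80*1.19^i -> [5.8, 6.9, 8.21, 9.77, 11.63]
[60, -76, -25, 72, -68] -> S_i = Random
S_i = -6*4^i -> [-6, -24, -96, -384, -1536]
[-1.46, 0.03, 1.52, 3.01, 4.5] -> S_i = -1.46 + 1.49*i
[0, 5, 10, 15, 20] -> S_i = 0 + 5*i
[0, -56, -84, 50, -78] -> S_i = Random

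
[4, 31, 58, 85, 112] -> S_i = 4 + 27*i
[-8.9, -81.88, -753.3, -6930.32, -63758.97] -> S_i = -8.90*9.20^i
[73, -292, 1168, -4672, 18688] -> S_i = 73*-4^i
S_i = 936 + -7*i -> [936, 929, 922, 915, 908]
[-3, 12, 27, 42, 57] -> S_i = -3 + 15*i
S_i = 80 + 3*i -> [80, 83, 86, 89, 92]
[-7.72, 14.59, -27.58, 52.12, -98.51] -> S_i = -7.72*(-1.89)^i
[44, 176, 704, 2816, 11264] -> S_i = 44*4^i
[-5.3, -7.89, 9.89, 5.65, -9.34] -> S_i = Random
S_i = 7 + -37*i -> [7, -30, -67, -104, -141]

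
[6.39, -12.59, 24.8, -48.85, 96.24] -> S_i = 6.39*(-1.97)^i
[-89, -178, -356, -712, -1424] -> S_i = -89*2^i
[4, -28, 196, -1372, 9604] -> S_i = 4*-7^i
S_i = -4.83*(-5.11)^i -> [-4.83, 24.68, -126.12, 644.48, -3293.3]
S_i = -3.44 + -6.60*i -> [-3.44, -10.04, -16.64, -23.24, -29.84]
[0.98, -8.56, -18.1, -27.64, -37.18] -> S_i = 0.98 + -9.54*i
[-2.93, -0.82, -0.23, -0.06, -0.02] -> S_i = -2.93*0.28^i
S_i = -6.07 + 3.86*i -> [-6.07, -2.21, 1.65, 5.51, 9.37]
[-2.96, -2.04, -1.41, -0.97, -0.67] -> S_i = -2.96*0.69^i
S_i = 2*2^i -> [2, 4, 8, 16, 32]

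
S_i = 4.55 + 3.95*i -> [4.55, 8.5, 12.45, 16.4, 20.35]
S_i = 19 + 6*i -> [19, 25, 31, 37, 43]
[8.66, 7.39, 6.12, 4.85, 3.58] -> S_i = 8.66 + -1.27*i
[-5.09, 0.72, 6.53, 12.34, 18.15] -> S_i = -5.09 + 5.81*i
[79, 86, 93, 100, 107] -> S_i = 79 + 7*i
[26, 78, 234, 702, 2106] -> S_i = 26*3^i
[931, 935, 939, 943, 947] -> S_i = 931 + 4*i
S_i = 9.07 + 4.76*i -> [9.07, 13.83, 18.59, 23.35, 28.11]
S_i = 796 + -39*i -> [796, 757, 718, 679, 640]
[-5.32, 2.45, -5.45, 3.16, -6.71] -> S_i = Random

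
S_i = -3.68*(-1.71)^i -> [-3.68, 6.29, -10.76, 18.4, -31.47]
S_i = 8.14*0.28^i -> [8.14, 2.28, 0.64, 0.18, 0.05]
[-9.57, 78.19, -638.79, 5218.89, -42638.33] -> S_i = -9.57*(-8.17)^i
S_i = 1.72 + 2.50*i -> [1.72, 4.22, 6.72, 9.22, 11.72]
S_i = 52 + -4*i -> [52, 48, 44, 40, 36]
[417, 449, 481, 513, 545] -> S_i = 417 + 32*i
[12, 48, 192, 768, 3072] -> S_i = 12*4^i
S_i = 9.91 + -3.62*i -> [9.91, 6.29, 2.67, -0.95, -4.57]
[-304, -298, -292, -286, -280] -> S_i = -304 + 6*i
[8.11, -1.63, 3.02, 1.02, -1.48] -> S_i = Random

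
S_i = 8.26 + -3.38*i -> [8.26, 4.88, 1.5, -1.88, -5.26]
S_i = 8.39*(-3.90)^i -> [8.39, -32.72, 127.61, -497.69, 1940.98]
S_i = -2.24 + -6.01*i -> [-2.24, -8.25, -14.26, -20.27, -26.28]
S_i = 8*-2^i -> [8, -16, 32, -64, 128]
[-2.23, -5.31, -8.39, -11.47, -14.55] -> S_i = -2.23 + -3.08*i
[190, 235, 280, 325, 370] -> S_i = 190 + 45*i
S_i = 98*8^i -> [98, 784, 6272, 50176, 401408]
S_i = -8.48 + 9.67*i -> [-8.48, 1.19, 10.86, 20.53, 30.2]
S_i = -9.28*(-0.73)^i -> [-9.28, 6.77, -4.95, 3.61, -2.64]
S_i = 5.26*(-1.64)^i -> [5.26, -8.63, 14.15, -23.2, 38.05]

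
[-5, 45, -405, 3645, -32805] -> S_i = -5*-9^i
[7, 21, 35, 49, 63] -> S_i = 7 + 14*i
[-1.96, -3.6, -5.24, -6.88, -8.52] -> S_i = -1.96 + -1.64*i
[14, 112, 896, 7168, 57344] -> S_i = 14*8^i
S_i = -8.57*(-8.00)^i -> [-8.57, 68.56, -548.48, 4387.84, -35102.72]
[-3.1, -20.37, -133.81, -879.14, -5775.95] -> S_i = -3.10*6.57^i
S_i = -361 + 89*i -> [-361, -272, -183, -94, -5]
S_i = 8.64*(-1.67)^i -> [8.64, -14.43, 24.1, -40.24, 67.2]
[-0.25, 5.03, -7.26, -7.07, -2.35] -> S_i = Random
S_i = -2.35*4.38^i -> [-2.35, -10.29, -45.08, -197.47, -864.9]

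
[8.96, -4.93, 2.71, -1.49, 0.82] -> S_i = 8.96*(-0.55)^i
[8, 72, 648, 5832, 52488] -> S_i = 8*9^i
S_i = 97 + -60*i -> [97, 37, -23, -83, -143]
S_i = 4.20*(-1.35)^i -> [4.2, -5.67, 7.65, -10.33, 13.95]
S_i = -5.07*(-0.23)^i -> [-5.07, 1.17, -0.27, 0.06, -0.01]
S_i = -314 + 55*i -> [-314, -259, -204, -149, -94]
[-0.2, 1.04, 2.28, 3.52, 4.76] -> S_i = -0.20 + 1.24*i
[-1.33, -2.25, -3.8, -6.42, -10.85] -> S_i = -1.33*1.69^i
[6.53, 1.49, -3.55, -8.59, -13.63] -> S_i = 6.53 + -5.04*i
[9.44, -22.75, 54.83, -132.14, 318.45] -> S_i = 9.44*(-2.41)^i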